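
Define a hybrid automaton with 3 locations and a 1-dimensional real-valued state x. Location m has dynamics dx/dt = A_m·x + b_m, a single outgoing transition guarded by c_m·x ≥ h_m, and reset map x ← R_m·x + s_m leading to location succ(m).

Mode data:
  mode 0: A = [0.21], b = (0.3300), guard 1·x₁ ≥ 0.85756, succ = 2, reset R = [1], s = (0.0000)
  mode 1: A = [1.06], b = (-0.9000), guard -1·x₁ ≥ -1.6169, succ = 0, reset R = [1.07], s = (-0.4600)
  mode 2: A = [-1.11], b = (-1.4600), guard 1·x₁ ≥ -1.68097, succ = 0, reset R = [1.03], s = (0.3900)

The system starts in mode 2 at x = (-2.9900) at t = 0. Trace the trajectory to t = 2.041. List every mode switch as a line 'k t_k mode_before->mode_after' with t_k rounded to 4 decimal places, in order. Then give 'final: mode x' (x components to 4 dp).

1 1.3709 2->0
final: 0 -1.3066

Mode 2: guard c·x = -1.6810 hit at Δt = 1.3709 (t = 1.3709), x⁻ = (-1.6810) → reset → x⁺ = (-1.3414), jump to mode 0
Mode 0: flow for 0.6701 to horizon, guard not reached → x = (-1.3066)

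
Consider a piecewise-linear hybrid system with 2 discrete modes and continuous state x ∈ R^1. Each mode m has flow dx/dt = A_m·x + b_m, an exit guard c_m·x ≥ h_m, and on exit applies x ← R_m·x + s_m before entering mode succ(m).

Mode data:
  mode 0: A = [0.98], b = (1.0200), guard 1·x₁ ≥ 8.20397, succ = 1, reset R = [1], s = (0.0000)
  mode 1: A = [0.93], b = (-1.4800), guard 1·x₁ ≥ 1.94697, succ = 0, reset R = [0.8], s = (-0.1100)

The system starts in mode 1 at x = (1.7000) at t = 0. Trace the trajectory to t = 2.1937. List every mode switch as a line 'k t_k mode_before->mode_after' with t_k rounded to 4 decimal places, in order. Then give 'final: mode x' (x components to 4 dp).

1 1.2753 1->0
final: 0 5.0798

Mode 1: guard c·x = 1.9470 hit at Δt = 1.2753 (t = 1.2753), x⁻ = (1.9470) → reset → x⁺ = (1.4476), jump to mode 0
Mode 0: flow for 0.9184 to horizon, guard not reached → x = (5.0798)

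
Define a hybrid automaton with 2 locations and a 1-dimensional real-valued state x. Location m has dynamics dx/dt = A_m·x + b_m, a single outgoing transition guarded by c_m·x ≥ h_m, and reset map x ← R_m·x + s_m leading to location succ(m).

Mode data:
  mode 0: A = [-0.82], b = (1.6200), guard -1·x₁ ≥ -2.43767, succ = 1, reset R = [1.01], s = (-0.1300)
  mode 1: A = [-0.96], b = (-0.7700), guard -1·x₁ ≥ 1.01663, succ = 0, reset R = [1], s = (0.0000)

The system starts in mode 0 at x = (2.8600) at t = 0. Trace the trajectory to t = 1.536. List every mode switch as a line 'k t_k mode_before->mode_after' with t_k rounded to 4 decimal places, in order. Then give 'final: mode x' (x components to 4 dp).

1 0.7917 0->1
final: 1 0.7318

Mode 0: guard c·x = -2.4377 hit at Δt = 0.7917 (t = 0.7917), x⁻ = (2.4377) → reset → x⁺ = (2.3320), jump to mode 1
Mode 1: flow for 0.7443 to horizon, guard not reached → x = (0.7318)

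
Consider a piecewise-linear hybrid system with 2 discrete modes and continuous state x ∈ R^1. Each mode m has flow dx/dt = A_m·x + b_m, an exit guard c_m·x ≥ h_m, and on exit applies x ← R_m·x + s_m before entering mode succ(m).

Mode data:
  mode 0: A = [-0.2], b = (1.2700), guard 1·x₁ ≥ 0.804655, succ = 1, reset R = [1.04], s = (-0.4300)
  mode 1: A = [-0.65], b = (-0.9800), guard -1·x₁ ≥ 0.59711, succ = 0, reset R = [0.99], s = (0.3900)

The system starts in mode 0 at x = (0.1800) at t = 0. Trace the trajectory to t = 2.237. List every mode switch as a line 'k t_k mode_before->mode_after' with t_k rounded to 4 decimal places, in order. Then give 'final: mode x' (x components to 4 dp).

1 0.5337 0->1
2 1.6770 1->0
final: 0 0.4930

Mode 0: guard c·x = 0.8047 hit at Δt = 0.5337 (t = 0.5337), x⁻ = (0.8047) → reset → x⁺ = (0.4068), jump to mode 1
Mode 1: guard c·x = 0.5971 hit at Δt = 1.1433 (t = 1.6770), x⁻ = (-0.5971) → reset → x⁺ = (-0.2011), jump to mode 0
Mode 0: flow for 0.5600 to horizon, guard not reached → x = (0.4930)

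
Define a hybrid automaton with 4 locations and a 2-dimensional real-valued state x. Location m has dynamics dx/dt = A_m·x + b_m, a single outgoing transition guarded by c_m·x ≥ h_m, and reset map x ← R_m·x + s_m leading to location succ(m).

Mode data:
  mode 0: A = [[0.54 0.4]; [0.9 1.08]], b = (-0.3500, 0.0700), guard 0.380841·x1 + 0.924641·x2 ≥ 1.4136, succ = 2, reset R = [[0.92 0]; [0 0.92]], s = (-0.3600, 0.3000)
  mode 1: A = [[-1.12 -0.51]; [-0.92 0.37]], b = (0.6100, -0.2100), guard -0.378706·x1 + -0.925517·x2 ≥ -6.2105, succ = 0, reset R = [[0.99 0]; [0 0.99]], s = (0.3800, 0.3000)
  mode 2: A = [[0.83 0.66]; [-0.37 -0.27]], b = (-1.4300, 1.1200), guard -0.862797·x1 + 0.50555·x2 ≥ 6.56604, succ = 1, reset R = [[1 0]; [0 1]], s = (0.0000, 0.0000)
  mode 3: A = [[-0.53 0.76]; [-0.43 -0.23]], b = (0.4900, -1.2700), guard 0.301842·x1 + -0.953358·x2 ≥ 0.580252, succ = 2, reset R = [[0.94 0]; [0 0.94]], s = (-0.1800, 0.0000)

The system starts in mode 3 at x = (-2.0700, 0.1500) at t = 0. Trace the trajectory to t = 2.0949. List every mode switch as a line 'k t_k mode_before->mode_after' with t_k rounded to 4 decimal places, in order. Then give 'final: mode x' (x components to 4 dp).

1 1.4717 3->2
final: 2 -2.7844 0.3583

Mode 3: guard c·x = 0.5803 hit at Δt = 1.4717 (t = 1.4717), x⁻ = (-0.7364, -0.8418) → reset → x⁺ = (-0.8722, -0.7913), jump to mode 2
Mode 2: flow for 0.6232 to horizon, guard not reached → x = (-2.7844, 0.3583)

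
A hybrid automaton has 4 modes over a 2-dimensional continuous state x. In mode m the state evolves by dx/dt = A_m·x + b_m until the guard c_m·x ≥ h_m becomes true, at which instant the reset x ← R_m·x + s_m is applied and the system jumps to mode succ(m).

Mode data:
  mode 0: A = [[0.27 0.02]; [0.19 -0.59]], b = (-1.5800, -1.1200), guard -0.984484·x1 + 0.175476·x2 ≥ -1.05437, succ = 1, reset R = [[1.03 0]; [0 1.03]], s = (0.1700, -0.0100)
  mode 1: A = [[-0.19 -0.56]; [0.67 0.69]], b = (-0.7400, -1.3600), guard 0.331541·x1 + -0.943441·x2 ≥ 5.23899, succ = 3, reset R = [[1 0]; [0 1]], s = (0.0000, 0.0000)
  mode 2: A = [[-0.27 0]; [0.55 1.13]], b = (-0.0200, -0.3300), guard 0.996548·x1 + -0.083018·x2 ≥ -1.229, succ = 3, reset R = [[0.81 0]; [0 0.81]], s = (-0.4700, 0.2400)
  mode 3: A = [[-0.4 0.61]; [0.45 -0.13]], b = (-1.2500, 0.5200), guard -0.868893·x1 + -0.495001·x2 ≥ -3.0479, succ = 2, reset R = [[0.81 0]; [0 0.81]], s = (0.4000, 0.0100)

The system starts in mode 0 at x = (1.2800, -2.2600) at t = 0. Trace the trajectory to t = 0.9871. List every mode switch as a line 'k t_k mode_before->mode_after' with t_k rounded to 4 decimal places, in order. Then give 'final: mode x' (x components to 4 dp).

1 0.4314 0->1
final: 1 1.2622 -3.6551

Mode 0: guard c·x = -1.0544 hit at Δt = 0.4314 (t = 0.4314), x⁻ = (0.6953, -2.1077) → reset → x⁺ = (0.8862, -2.1810), jump to mode 1
Mode 1: flow for 0.5557 to horizon, guard not reached → x = (1.2622, -3.6551)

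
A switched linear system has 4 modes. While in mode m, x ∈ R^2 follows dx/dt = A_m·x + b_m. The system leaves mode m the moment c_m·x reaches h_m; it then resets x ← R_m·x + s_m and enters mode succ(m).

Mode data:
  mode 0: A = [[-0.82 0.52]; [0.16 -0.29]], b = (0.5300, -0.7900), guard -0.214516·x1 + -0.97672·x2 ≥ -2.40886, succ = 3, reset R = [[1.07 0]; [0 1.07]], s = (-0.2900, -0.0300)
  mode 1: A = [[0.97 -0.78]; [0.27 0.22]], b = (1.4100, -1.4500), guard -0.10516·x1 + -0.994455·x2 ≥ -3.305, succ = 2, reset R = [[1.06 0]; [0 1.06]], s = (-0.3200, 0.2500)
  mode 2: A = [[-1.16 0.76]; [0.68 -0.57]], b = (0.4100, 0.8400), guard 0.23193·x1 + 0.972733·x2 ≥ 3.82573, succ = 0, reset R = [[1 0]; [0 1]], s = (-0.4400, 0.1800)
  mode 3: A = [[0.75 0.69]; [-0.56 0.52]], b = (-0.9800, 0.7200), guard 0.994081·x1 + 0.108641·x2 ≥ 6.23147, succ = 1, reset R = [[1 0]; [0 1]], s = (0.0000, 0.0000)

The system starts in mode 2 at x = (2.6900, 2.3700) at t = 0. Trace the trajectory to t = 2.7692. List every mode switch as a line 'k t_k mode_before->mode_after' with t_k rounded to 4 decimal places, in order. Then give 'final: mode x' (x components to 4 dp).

1 1.1618 2->0
2 2.4217 0->3
final: 3 2.8609 2.2706

Mode 2: guard c·x = 3.8257 hit at Δt = 1.1618 (t = 1.1618), x⁻ = (2.4309, 3.3534) → reset → x⁺ = (1.9909, 3.5334), jump to mode 0
Mode 0: guard c·x = -2.4089 hit at Δt = 1.2599 (t = 2.4217), x⁻ = (2.1794, 1.9876) → reset → x⁺ = (2.0419, 2.0968), jump to mode 3
Mode 3: flow for 0.3475 to horizon, guard not reached → x = (2.8609, 2.2706)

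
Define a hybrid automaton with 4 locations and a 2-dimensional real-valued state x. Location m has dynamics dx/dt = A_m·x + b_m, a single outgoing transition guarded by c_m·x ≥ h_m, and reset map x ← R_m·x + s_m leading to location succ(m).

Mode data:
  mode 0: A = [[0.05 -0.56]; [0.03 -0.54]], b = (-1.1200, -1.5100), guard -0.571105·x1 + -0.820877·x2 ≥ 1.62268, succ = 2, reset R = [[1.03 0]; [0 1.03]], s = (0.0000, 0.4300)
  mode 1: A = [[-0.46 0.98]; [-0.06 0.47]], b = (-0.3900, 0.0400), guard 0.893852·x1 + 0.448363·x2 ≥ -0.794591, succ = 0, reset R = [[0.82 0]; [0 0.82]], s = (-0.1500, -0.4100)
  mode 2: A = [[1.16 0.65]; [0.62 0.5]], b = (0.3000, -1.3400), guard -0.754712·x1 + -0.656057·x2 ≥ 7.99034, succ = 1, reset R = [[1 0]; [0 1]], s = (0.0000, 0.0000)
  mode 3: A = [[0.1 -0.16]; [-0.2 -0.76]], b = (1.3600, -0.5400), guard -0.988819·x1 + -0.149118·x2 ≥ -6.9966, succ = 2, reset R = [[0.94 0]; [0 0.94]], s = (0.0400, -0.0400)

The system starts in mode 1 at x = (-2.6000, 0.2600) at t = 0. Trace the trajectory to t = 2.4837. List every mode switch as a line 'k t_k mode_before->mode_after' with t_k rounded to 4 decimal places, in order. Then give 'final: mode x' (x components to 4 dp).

Mode 1: guard c·x = -0.7946 hit at Δt = 1.3315 (t = 1.3315), x⁻ = (-1.2812, 0.7820) → reset → x⁺ = (-1.2006, 0.2313), jump to mode 0
Mode 0: guard c·x = 1.6227 hit at Δt = 0.6349 (t = 1.9664), x⁻ = (-1.8740, -0.6730) → reset → x⁺ = (-1.9302, -0.2632), jump to mode 2
Mode 2: flow for 0.5173 to horizon, guard not reached → x = (-3.7687, -2.1087)

1 1.3315 1->0
2 1.9664 0->2
final: 2 -3.7687 -2.1087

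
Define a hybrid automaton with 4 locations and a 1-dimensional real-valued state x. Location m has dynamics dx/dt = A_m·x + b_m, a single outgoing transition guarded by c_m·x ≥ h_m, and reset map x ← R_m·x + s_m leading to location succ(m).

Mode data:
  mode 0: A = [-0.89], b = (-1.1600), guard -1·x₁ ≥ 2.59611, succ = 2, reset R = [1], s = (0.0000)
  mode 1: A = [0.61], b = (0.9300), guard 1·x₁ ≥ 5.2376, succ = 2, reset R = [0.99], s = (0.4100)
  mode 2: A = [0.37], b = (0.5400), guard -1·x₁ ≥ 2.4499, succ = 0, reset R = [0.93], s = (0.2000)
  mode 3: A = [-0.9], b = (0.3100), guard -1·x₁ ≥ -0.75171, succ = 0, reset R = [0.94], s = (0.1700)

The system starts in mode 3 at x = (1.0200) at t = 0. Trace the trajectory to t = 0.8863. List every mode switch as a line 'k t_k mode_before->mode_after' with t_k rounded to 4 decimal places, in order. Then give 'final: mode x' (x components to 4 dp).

Mode 3: guard c·x = -0.7517 hit at Δt = 0.5623 (t = 0.5623), x⁻ = (0.7517) → reset → x⁺ = (0.8766), jump to mode 0
Mode 0: flow for 0.3240 to horizon, guard not reached → x = (0.3305)

1 0.5623 3->0
final: 0 0.3305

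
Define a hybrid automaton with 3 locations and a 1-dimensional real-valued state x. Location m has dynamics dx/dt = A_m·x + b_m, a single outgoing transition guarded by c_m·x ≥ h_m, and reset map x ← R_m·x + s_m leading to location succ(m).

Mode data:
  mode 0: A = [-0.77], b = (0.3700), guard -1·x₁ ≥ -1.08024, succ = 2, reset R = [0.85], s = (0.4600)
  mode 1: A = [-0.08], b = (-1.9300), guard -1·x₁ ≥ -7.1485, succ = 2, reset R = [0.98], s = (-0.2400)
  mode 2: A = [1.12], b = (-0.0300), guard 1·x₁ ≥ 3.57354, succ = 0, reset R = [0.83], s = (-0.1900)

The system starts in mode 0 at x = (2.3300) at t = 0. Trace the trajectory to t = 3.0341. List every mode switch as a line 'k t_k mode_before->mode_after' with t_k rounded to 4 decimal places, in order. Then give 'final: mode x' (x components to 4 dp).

1 1.4626 0->2
2 2.3241 2->0
final: 0 1.8093

Mode 0: guard c·x = -1.0802 hit at Δt = 1.4626 (t = 1.4626), x⁻ = (1.0802) → reset → x⁺ = (1.3782), jump to mode 2
Mode 2: guard c·x = 3.5735 hit at Δt = 0.8615 (t = 2.3241), x⁻ = (3.5735) → reset → x⁺ = (2.7760), jump to mode 0
Mode 0: flow for 0.7100 to horizon, guard not reached → x = (1.8093)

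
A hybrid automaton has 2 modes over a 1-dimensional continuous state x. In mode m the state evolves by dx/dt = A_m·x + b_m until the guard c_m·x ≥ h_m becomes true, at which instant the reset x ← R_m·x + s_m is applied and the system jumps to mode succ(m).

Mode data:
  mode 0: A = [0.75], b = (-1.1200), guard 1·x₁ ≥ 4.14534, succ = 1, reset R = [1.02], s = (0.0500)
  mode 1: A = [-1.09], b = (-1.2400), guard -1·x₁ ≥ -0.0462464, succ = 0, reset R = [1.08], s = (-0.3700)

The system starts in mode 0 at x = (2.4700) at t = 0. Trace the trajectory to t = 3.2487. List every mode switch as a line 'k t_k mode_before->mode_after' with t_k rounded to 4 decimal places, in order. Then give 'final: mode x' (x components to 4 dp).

1 1.3319 0->1
2 2.7269 1->0
final: 0 -1.1886

Mode 0: guard c·x = 4.1453 hit at Δt = 1.3319 (t = 1.3319), x⁻ = (4.1453) → reset → x⁺ = (4.2782), jump to mode 1
Mode 1: guard c·x = -0.0462 hit at Δt = 1.3950 (t = 2.7269), x⁻ = (0.0462) → reset → x⁺ = (-0.3201), jump to mode 0
Mode 0: flow for 0.5218 to horizon, guard not reached → x = (-1.1886)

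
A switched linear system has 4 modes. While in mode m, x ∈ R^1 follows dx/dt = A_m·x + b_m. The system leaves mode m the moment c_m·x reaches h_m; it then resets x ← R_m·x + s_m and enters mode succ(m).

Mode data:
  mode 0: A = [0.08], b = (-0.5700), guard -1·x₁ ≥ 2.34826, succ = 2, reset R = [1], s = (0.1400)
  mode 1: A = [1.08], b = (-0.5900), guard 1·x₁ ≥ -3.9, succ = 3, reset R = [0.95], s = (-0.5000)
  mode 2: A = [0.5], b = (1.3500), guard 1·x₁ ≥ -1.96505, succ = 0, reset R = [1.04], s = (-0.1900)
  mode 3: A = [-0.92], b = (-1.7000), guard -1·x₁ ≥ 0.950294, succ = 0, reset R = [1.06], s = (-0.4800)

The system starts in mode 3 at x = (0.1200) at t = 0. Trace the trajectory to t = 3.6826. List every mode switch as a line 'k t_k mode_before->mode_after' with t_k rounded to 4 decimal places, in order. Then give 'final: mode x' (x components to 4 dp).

1 0.8533 3->0
2 2.0443 0->2
3 2.8480 2->0
4 3.0002 0->2
final: 2 -2.0083

Mode 3: guard c·x = 0.9503 hit at Δt = 0.8533 (t = 0.8533), x⁻ = (-0.9503) → reset → x⁺ = (-1.4873), jump to mode 0
Mode 0: guard c·x = 2.3483 hit at Δt = 1.1910 (t = 2.0443), x⁻ = (-2.3483) → reset → x⁺ = (-2.2083), jump to mode 2
Mode 2: guard c·x = -1.9650 hit at Δt = 0.8037 (t = 2.8480), x⁻ = (-1.9650) → reset → x⁺ = (-2.2337), jump to mode 0
Mode 0: guard c·x = 2.3483 hit at Δt = 0.1521 (t = 3.0002), x⁻ = (-2.3483) → reset → x⁺ = (-2.2083), jump to mode 2
Mode 2: flow for 0.6824 to horizon, guard not reached → x = (-2.0083)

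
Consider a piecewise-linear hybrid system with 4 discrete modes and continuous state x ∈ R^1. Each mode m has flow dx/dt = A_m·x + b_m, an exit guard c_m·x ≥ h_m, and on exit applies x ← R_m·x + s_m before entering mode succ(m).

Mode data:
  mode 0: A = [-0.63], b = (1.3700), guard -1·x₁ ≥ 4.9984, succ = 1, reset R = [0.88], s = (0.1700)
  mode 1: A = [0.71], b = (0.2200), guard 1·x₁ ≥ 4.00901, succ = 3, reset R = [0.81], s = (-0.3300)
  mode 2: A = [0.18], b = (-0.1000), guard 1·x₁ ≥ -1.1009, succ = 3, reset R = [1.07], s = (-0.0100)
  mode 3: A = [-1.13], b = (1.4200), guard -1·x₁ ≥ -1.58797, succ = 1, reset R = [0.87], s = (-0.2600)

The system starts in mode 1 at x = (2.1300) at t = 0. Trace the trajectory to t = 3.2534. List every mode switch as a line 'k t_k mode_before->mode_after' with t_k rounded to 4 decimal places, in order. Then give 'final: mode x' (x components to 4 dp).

1 0.8043 1->3
2 2.2307 3->1
final: 1 2.6489

Mode 1: guard c·x = 4.0090 hit at Δt = 0.8043 (t = 0.8043), x⁻ = (4.0090) → reset → x⁺ = (2.9173), jump to mode 3
Mode 3: guard c·x = -1.5880 hit at Δt = 1.4264 (t = 2.2307), x⁻ = (1.5880) → reset → x⁺ = (1.1215), jump to mode 1
Mode 1: flow for 1.0227 to horizon, guard not reached → x = (2.6489)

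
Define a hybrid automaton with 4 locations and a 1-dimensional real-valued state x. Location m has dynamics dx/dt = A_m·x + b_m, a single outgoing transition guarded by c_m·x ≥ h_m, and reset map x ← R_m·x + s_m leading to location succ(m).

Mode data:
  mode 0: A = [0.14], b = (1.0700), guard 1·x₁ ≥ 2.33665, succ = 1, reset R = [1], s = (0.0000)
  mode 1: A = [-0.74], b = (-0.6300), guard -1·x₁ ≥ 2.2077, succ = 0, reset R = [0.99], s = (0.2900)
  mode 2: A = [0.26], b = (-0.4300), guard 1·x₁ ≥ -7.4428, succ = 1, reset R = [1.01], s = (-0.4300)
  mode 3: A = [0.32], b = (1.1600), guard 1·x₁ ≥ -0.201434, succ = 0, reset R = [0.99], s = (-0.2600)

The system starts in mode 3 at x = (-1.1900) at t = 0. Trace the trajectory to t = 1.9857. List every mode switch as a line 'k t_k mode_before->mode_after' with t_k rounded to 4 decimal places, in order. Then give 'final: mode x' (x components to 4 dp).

1 1.0648 3->0
final: 0 0.5291

Mode 3: guard c·x = -0.2014 hit at Δt = 1.0648 (t = 1.0648), x⁻ = (-0.2014) → reset → x⁺ = (-0.4594), jump to mode 0
Mode 0: flow for 0.9209 to horizon, guard not reached → x = (0.5291)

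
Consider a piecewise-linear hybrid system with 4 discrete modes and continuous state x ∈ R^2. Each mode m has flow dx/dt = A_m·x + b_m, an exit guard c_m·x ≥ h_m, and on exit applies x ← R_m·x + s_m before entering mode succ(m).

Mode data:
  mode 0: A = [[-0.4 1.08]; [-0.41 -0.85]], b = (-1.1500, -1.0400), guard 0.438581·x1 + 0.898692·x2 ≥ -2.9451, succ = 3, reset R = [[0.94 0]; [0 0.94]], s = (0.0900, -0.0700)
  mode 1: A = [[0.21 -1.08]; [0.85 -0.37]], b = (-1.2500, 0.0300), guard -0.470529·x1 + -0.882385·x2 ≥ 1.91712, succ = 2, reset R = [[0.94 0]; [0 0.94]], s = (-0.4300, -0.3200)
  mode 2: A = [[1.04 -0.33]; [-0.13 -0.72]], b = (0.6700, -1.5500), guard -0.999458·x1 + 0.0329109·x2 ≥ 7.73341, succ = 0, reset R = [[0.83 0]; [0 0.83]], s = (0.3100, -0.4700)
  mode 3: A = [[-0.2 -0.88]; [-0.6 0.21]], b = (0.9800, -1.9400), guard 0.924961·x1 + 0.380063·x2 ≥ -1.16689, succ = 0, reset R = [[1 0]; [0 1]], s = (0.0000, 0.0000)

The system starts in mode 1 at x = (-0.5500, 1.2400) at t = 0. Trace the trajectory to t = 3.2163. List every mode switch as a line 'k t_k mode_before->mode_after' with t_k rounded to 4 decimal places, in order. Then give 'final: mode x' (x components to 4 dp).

1 1.1084 1->2
2 2.2163 2->0
3 2.6755 0->3
final: 3 -4.3932 0.1186

Mode 1: guard c·x = 1.9171 hit at Δt = 1.1084 (t = 1.1084), x⁻ = (-2.8659, -0.6444) → reset → x⁺ = (-3.1239, -0.9258), jump to mode 2
Mode 2: guard c·x = 7.7334 hit at Δt = 1.1079 (t = 2.2163), x⁻ = (-7.7729, -1.0722) → reset → x⁺ = (-6.1415, -1.3599), jump to mode 0
Mode 0: guard c·x = -2.9451 hit at Δt = 0.4592 (t = 2.6755), x⁻ = (-5.9619, -0.3675) → reset → x⁺ = (-5.5142, -0.4155), jump to mode 3
Mode 3: flow for 0.5408 to horizon, guard not reached → x = (-4.3932, 0.1186)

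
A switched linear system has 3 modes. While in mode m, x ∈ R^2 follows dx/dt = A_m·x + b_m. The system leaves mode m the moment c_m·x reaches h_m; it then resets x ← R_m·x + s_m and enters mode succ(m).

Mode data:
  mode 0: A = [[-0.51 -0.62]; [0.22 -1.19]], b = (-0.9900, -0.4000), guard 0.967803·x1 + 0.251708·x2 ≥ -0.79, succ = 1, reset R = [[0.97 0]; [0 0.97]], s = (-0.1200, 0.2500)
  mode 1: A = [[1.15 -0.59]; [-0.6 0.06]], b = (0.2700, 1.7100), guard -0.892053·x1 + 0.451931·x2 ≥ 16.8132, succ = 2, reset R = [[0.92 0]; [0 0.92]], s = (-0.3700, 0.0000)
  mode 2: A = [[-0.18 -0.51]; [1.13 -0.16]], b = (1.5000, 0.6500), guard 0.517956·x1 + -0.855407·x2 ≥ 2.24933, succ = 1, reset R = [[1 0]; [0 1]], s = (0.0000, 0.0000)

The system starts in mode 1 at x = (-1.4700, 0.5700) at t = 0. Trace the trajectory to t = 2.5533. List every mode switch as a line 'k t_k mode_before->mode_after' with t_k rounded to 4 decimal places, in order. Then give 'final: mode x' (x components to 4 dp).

Mode 1: guard c·x = 16.8132 hit at Δt = 1.5587 (t = 1.5587), x⁻ = (-14.4005, 8.7783) → reset → x⁺ = (-13.6185, 8.0760), jump to mode 2
Mode 2: flow for 0.9946 to horizon, guard not reached → x = (-10.3065, -5.4428)

1 1.5587 1->2
final: 2 -10.3065 -5.4428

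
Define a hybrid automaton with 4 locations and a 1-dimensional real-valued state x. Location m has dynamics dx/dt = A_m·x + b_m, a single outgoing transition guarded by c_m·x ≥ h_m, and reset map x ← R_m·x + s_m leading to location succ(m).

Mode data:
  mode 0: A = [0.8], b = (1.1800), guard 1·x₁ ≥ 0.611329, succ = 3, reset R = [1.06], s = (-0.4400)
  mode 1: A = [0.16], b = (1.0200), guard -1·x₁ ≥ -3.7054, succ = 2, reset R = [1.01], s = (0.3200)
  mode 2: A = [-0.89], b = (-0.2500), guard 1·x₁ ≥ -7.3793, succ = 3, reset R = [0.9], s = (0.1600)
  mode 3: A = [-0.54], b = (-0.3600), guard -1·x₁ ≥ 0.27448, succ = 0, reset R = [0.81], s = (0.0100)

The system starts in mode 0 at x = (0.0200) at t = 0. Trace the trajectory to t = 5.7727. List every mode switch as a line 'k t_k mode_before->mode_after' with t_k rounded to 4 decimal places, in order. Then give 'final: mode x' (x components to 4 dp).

Mode 0: guard c·x = 0.6113 hit at Δt = 0.4166 (t = 0.4166), x⁻ = (0.6113) → reset → x⁺ = (0.2080), jump to mode 3
Mode 3: guard c·x = 0.2745 hit at Δt = 1.4854 (t = 1.9020), x⁻ = (-0.2745) → reset → x⁺ = (-0.2123), jump to mode 0
Mode 0: guard c·x = 0.6113 hit at Δt = 0.6277 (t = 2.5297), x⁻ = (0.6113) → reset → x⁺ = (0.2080), jump to mode 3
Mode 3: guard c·x = 0.2745 hit at Δt = 1.4854 (t = 4.0151), x⁻ = (-0.2745) → reset → x⁺ = (-0.2123), jump to mode 0
Mode 0: guard c·x = 0.6113 hit at Δt = 0.6277 (t = 4.6428), x⁻ = (0.6113) → reset → x⁺ = (0.2080), jump to mode 3
Mode 3: flow for 1.1299 to horizon, guard not reached → x = (-0.1915)

1 0.4166 0->3
2 1.9020 3->0
3 2.5297 0->3
4 4.0151 3->0
5 4.6428 0->3
final: 3 -0.1915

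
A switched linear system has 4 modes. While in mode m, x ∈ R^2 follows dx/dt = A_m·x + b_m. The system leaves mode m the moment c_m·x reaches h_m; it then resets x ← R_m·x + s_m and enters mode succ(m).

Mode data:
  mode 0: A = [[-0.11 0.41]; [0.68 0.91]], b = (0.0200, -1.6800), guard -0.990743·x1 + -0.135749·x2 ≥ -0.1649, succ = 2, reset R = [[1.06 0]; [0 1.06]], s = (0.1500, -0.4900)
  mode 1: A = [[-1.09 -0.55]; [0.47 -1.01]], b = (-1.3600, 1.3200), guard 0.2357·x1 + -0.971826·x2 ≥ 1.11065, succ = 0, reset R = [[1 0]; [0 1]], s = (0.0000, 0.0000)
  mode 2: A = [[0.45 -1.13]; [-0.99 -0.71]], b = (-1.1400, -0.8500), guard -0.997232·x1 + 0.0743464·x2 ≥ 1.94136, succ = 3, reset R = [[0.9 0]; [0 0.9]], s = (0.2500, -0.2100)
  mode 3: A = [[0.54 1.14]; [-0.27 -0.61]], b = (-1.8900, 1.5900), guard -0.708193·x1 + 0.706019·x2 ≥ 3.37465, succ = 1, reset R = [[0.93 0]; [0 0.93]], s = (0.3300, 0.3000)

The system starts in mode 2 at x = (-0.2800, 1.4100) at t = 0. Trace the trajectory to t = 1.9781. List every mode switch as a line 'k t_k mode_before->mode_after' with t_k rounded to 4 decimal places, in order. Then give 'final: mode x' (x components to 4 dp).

1 0.5423 2->3
2 1.4708 3->1
final: 1 -2.1968 1.3891

Mode 2: guard c·x = 1.9414 hit at Δt = 0.5423 (t = 0.5423), x⁻ = (-1.8669, 1.0710) → reset → x⁺ = (-1.4302, 0.7539), jump to mode 3
Mode 3: guard c·x = 3.3746 hit at Δt = 0.9285 (t = 1.4708), x⁻ = (-2.7903, 1.9809) → reset → x⁺ = (-2.2650, 2.1423), jump to mode 1
Mode 1: flow for 0.5073 to horizon, guard not reached → x = (-2.1968, 1.3891)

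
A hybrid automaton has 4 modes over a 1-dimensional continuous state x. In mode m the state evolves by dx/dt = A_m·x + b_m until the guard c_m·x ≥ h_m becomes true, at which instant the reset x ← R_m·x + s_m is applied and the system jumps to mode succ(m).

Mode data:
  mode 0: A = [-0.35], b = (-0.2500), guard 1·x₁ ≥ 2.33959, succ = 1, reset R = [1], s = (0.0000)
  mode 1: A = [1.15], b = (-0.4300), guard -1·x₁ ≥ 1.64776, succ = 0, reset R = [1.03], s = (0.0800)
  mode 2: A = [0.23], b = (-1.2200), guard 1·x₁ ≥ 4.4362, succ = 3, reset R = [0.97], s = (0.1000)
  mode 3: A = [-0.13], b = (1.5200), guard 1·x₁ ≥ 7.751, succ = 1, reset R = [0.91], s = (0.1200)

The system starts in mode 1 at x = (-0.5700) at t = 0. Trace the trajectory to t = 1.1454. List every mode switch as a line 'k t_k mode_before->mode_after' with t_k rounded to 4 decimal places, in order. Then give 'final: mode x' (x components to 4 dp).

1 0.6623 1->0
final: 0 -1.4767

Mode 1: guard c·x = 1.6478 hit at Δt = 0.6623 (t = 0.6623), x⁻ = (-1.6478) → reset → x⁺ = (-1.6172), jump to mode 0
Mode 0: flow for 0.4831 to horizon, guard not reached → x = (-1.4767)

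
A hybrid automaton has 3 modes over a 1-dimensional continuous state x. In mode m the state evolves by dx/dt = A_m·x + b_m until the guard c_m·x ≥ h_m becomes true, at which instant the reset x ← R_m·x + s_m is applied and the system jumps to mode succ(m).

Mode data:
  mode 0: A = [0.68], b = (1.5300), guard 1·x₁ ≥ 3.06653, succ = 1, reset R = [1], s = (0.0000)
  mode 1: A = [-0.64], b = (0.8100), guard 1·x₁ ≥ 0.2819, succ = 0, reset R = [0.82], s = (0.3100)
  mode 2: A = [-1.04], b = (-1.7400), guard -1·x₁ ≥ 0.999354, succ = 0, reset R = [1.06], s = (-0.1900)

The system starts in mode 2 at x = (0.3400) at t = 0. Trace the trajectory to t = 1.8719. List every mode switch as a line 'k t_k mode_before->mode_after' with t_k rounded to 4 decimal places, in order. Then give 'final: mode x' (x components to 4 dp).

Mode 2: guard c·x = 0.9994 hit at Δt = 1.0525 (t = 1.0525), x⁻ = (-0.9994) → reset → x⁺ = (-1.2493), jump to mode 0
Mode 0: flow for 0.8194 to horizon, guard not reached → x = (-0.5030)

1 1.0525 2->0
final: 0 -0.5030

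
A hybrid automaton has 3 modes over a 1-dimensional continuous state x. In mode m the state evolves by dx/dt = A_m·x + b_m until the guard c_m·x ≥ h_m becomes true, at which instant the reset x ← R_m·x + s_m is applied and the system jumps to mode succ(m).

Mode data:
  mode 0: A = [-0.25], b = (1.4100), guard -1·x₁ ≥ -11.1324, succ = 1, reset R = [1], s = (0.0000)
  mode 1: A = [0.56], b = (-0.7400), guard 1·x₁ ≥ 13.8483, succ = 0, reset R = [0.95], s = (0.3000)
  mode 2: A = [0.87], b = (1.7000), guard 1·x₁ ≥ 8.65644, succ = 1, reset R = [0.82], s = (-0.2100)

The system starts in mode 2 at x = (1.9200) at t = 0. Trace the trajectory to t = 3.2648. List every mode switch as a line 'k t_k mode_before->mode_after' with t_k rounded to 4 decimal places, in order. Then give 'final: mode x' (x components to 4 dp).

1 1.1581 2->1
2 2.6064 1->0
final: 0 12.2697

Mode 2: guard c·x = 8.6564 hit at Δt = 1.1581 (t = 1.1581), x⁻ = (8.6564) → reset → x⁺ = (6.8883), jump to mode 1
Mode 1: guard c·x = 13.8483 hit at Δt = 1.4483 (t = 2.6064), x⁻ = (13.8483) → reset → x⁺ = (13.4559), jump to mode 0
Mode 0: flow for 0.6584 to horizon, guard not reached → x = (12.2697)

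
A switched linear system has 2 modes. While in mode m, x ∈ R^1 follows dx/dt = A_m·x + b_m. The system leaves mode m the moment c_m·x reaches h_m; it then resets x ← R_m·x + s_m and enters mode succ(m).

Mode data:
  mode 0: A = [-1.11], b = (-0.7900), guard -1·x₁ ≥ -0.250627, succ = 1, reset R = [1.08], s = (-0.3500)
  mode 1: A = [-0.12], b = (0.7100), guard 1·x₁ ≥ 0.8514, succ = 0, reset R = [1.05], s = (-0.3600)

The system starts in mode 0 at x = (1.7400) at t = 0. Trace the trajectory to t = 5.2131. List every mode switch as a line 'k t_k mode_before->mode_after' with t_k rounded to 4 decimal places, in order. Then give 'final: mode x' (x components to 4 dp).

Mode 0: guard c·x = -0.2506 hit at Δt = 0.8425 (t = 0.8425), x⁻ = (0.2506) → reset → x⁺ = (-0.0793), jump to mode 1
Mode 1: guard c·x = 0.8514 hit at Δt = 1.4057 (t = 2.2482), x⁻ = (0.8514) → reset → x⁺ = (0.5340), jump to mode 0
Mode 0: guard c·x = -0.2506 hit at Δt = 0.2325 (t = 2.4807), x⁻ = (0.2506) → reset → x⁺ = (-0.0793), jump to mode 1
Mode 1: guard c·x = 0.8514 hit at Δt = 1.4057 (t = 3.8864), x⁻ = (0.8514) → reset → x⁺ = (0.5340), jump to mode 0
Mode 0: guard c·x = -0.2506 hit at Δt = 0.2325 (t = 4.1189), x⁻ = (0.2506) → reset → x⁺ = (-0.0793), jump to mode 1
Mode 1: flow for 1.0942 to horizon, guard not reached → x = (0.6585)

1 0.8425 0->1
2 2.2482 1->0
3 2.4807 0->1
4 3.8864 1->0
5 4.1189 0->1
final: 1 0.6585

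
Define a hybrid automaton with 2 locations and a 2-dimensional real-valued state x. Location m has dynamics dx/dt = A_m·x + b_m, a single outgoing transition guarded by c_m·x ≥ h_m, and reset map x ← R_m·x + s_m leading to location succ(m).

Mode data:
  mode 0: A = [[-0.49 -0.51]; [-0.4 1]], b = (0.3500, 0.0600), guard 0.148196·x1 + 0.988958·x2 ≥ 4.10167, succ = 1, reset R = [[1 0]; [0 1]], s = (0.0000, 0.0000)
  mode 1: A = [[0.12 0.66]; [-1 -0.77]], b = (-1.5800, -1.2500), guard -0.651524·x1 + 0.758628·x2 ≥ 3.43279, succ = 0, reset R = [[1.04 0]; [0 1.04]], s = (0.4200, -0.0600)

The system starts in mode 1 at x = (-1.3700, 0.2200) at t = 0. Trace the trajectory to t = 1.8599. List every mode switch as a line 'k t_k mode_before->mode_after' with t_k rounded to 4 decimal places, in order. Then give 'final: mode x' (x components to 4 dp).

Mode 1: guard c·x = 3.4328 hit at Δt = 1.5369 (t = 1.5369), x⁻ = (-3.5941, 1.4383) → reset → x⁺ = (-3.3179, 1.4359), jump to mode 0
Mode 0: flow for 0.3230 to horizon, guard not reached → x = (-3.0248, 2.4882)

1 1.5369 1->0
final: 0 -3.0248 2.4882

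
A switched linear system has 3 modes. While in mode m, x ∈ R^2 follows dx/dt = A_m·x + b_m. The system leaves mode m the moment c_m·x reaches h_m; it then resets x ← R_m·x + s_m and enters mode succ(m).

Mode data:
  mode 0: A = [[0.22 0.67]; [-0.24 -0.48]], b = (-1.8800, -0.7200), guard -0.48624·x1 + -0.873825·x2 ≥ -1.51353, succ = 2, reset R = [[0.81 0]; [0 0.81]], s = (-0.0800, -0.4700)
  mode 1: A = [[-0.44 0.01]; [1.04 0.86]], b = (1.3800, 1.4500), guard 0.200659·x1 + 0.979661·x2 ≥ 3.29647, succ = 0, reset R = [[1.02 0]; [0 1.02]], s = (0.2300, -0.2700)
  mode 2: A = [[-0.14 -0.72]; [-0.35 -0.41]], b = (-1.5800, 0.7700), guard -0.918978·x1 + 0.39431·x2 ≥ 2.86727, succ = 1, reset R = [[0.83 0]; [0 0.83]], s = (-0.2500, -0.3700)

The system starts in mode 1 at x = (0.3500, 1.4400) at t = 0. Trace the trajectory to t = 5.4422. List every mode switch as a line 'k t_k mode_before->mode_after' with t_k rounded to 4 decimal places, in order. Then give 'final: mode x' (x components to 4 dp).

1 0.4370 1->0
2 1.3187 0->2
3 2.7515 2->1
4 4.0796 1->0
5 4.8596 0->2
final: 2 -1.2356 1.1840

Mode 1: guard c·x = 3.2965 hit at Δt = 0.4370 (t = 0.4370), x⁻ = (0.8464, 3.1915) → reset → x⁺ = (1.0934, 2.9854), jump to mode 0
Mode 0: guard c·x = -1.5135 hit at Δt = 0.8817 (t = 1.3187), x⁻ = (0.8562, 1.2556) → reset → x⁺ = (0.6136, 0.5470), jump to mode 2
Mode 2: guard c·x = 2.8673 hit at Δt = 1.4328 (t = 2.7515), x⁻ = (-2.4625, 1.5326) → reset → x⁺ = (-2.2938, 0.9021), jump to mode 1
Mode 1: guard c·x = 3.2965 hit at Δt = 1.3281 (t = 4.0796), x⁻ = (0.1266, 3.3390) → reset → x⁺ = (0.3592, 3.1357), jump to mode 0
Mode 0: guard c·x = -1.5135 hit at Δt = 0.7800 (t = 4.8596), x⁻ = (0.1710, 1.6369) → reset → x⁺ = (0.0585, 0.8559), jump to mode 2
Mode 2: flow for 0.5826 to horizon, guard not reached → x = (-1.2356, 1.1840)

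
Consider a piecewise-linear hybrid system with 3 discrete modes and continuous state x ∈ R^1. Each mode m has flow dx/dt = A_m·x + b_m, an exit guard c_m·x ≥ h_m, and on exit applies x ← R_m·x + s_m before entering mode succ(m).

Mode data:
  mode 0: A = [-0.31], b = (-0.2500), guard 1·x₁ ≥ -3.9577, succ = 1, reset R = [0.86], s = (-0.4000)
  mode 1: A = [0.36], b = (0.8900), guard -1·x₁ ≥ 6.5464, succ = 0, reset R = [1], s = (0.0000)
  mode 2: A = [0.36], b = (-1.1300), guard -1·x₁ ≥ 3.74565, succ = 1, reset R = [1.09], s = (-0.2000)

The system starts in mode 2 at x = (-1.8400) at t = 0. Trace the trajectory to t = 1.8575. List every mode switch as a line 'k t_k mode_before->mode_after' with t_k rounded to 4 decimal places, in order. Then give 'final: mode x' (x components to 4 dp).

Mode 2: guard c·x = 3.7456 hit at Δt = 0.9002 (t = 0.9002), x⁻ = (-3.7456) → reset → x⁺ = (-4.2828), jump to mode 1
Mode 1: flow for 0.9573 to horizon, guard not reached → x = (-5.0277)

1 0.9002 2->1
final: 1 -5.0277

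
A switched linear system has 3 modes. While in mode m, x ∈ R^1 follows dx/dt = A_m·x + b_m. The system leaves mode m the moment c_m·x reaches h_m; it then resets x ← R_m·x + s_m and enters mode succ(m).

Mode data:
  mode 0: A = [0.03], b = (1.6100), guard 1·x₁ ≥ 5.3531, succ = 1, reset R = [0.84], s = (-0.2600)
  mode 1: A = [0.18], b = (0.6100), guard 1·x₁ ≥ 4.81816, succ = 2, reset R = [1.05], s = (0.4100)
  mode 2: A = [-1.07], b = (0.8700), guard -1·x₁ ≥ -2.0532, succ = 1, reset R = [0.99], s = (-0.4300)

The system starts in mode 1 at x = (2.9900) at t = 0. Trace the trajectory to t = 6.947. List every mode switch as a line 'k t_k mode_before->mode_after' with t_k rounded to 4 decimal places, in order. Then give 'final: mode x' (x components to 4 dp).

1 1.4000 1->2
2 2.6364 2->1
3 5.3989 1->2
4 6.6353 2->1
final: 1 1.8908

Mode 1: guard c·x = 4.8182 hit at Δt = 1.4000 (t = 1.4000), x⁻ = (4.8182) → reset → x⁺ = (5.4691), jump to mode 2
Mode 2: guard c·x = -2.0532 hit at Δt = 1.2364 (t = 2.6364), x⁻ = (2.0532) → reset → x⁺ = (1.6027), jump to mode 1
Mode 1: guard c·x = 4.8182 hit at Δt = 2.7625 (t = 5.3989), x⁻ = (4.8182) → reset → x⁺ = (5.4691), jump to mode 2
Mode 2: guard c·x = -2.0532 hit at Δt = 1.2364 (t = 6.6353), x⁻ = (2.0532) → reset → x⁺ = (1.6027), jump to mode 1
Mode 1: flow for 0.3117 to horizon, guard not reached → x = (1.8908)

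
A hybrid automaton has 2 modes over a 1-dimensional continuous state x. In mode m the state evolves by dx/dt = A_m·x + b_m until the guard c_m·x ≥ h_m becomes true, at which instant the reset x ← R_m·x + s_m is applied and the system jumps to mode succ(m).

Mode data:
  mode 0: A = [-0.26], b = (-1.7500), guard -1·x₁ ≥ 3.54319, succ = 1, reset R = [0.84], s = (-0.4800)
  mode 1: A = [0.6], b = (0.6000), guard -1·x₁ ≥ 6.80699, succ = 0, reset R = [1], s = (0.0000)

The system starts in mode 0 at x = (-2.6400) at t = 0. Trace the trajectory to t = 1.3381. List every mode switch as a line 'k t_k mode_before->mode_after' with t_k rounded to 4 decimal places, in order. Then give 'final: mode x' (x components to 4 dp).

1 0.9595 0->1
final: 1 -4.0827

Mode 0: guard c·x = 3.5432 hit at Δt = 0.9595 (t = 0.9595), x⁻ = (-3.5432) → reset → x⁺ = (-3.4563), jump to mode 1
Mode 1: flow for 0.3786 to horizon, guard not reached → x = (-4.0827)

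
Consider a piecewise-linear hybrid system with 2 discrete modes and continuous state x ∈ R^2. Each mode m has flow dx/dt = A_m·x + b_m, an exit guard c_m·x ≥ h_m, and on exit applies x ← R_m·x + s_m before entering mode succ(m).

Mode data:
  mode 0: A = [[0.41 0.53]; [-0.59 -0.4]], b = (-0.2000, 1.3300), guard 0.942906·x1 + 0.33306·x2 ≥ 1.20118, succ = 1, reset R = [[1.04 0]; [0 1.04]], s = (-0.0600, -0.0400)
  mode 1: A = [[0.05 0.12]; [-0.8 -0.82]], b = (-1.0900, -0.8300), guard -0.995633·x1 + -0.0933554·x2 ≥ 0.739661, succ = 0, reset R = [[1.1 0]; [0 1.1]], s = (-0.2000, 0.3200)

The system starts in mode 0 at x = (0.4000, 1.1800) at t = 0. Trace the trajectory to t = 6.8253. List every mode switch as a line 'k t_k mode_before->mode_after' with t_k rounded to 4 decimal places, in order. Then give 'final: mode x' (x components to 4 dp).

Mode 0: guard c·x = 1.2012 hit at Δt = 0.5103 (t = 0.5103), x⁻ = (0.7731, 1.4178) → reset → x⁺ = (0.7440, 1.4345), jump to mode 1
Mode 1: guard c·x = 0.7397 hit at Δt = 1.4051 (t = 1.9154), x⁻ = (-0.7268, -0.1720) → reset → x⁺ = (-0.9995, 0.1308), jump to mode 0
Mode 0: guard c·x = 1.2012 hit at Δt = 2.6240 (t = 4.5394), x⁻ = (0.2611, 2.8673) → reset → x⁺ = (0.2115, 2.9420), jump to mode 1
Mode 1: guard c·x = 0.7397 hit at Δt = 1.1271 (t = 5.6665), x⁻ = (-0.8145, 0.7637) → reset → x⁺ = (-1.0960, 1.1601), jump to mode 0
Mode 0: flow for 1.1588 to horizon, guard not reached → x = (-0.6126, 2.4674)

1 0.5103 0->1
2 1.9154 1->0
3 4.5394 0->1
4 5.6665 1->0
final: 0 -0.6126 2.4674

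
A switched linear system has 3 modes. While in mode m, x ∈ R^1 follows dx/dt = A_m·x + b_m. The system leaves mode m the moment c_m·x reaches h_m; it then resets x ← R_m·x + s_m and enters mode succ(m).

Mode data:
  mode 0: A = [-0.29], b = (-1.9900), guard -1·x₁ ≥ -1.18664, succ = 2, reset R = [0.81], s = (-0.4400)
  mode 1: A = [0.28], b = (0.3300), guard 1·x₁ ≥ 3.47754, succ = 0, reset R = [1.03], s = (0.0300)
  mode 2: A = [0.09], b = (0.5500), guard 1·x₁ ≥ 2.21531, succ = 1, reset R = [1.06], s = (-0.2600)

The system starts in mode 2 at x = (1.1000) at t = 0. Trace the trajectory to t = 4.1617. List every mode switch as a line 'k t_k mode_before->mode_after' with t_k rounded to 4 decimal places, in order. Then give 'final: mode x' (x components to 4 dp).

Mode 2: guard c·x = 2.2153 hit at Δt = 1.5979 (t = 1.5979), x⁻ = (2.2153) → reset → x⁺ = (2.0882), jump to mode 1
Mode 1: guard c·x = 3.4775 hit at Δt = 1.2656 (t = 2.8635), x⁻ = (3.4775) → reset → x⁺ = (3.6119), jump to mode 0
Mode 0: guard c·x = -1.1866 hit at Δt = 0.9082 (t = 3.7717), x⁻ = (1.1866) → reset → x⁺ = (0.5212), jump to mode 2
Mode 2: flow for 0.3900 to horizon, guard not reached → x = (0.7581)

1 1.5979 2->1
2 2.8635 1->0
3 3.7717 0->2
final: 2 0.7581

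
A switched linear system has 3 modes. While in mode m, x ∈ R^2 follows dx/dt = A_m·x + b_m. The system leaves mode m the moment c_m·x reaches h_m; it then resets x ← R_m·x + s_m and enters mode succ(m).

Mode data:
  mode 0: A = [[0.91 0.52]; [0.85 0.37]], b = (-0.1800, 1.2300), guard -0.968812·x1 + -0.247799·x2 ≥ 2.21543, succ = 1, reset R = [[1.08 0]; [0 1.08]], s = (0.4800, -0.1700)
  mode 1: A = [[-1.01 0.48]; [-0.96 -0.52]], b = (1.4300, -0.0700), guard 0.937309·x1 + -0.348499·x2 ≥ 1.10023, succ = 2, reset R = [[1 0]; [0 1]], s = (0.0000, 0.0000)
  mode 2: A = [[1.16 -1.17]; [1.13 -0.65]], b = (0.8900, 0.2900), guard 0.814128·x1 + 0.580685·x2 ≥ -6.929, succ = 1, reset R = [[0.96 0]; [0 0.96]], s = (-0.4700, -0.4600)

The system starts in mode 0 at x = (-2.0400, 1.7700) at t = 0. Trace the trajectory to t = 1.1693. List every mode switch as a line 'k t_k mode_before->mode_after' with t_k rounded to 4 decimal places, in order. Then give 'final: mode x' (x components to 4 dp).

1 0.4869 0->1
final: 1 -0.0968 1.7304

Mode 0: guard c·x = 2.2154 hit at Δt = 0.4869 (t = 0.4869), x⁻ = (-2.7246, 1.7118) → reset → x⁺ = (-2.4626, 1.6788), jump to mode 1
Mode 1: flow for 0.6824 to horizon, guard not reached → x = (-0.0968, 1.7304)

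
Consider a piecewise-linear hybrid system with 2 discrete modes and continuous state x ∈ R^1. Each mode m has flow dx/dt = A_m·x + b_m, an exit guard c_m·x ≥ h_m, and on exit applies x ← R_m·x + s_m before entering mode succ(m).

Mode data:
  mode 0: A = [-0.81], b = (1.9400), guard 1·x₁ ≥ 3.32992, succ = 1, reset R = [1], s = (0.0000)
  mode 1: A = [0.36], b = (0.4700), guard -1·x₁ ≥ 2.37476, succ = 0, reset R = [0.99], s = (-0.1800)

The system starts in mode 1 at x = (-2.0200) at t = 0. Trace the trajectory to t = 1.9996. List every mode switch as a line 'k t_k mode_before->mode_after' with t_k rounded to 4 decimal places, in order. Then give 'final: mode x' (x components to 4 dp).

Mode 1: guard c·x = 2.3748 hit at Δt = 1.1199 (t = 1.1199), x⁻ = (-2.3748) → reset → x⁺ = (-2.5310), jump to mode 0
Mode 0: flow for 0.8797 to horizon, guard not reached → x = (-0.0206)

1 1.1199 1->0
final: 0 -0.0206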